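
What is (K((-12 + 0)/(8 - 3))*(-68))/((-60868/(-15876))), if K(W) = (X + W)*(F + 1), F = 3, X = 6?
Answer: -19432224/76085 ≈ -255.40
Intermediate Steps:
K(W) = 24 + 4*W (K(W) = (6 + W)*(3 + 1) = (6 + W)*4 = 24 + 4*W)
(K((-12 + 0)/(8 - 3))*(-68))/((-60868/(-15876))) = ((24 + 4*((-12 + 0)/(8 - 3)))*(-68))/((-60868/(-15876))) = ((24 + 4*(-12/5))*(-68))/((-60868*(-1/15876))) = ((24 + 4*(-12*1/5))*(-68))/(15217/3969) = ((24 + 4*(-12/5))*(-68))*(3969/15217) = ((24 - 48/5)*(-68))*(3969/15217) = ((72/5)*(-68))*(3969/15217) = -4896/5*3969/15217 = -19432224/76085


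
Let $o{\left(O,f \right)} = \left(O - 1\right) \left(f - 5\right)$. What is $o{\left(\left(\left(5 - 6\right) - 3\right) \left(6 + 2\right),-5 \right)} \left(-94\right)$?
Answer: $-31020$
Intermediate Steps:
$o{\left(O,f \right)} = \left(-1 + O\right) \left(-5 + f\right)$
$o{\left(\left(\left(5 - 6\right) - 3\right) \left(6 + 2\right),-5 \right)} \left(-94\right) = \left(5 - -5 - 5 \left(\left(5 - 6\right) - 3\right) \left(6 + 2\right) + \left(\left(5 - 6\right) - 3\right) \left(6 + 2\right) \left(-5\right)\right) \left(-94\right) = \left(5 + 5 - 5 \left(\left(5 - 6\right) - 3\right) 8 + \left(\left(5 - 6\right) - 3\right) 8 \left(-5\right)\right) \left(-94\right) = \left(5 + 5 - 5 \left(-1 - 3\right) 8 + \left(-1 - 3\right) 8 \left(-5\right)\right) \left(-94\right) = \left(5 + 5 - 5 \left(\left(-4\right) 8\right) + \left(-4\right) 8 \left(-5\right)\right) \left(-94\right) = \left(5 + 5 - -160 - -160\right) \left(-94\right) = \left(5 + 5 + 160 + 160\right) \left(-94\right) = 330 \left(-94\right) = -31020$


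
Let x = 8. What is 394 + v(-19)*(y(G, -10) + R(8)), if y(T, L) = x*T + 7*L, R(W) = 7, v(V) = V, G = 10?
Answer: 71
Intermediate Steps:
y(T, L) = 7*L + 8*T (y(T, L) = 8*T + 7*L = 7*L + 8*T)
394 + v(-19)*(y(G, -10) + R(8)) = 394 - 19*((7*(-10) + 8*10) + 7) = 394 - 19*((-70 + 80) + 7) = 394 - 19*(10 + 7) = 394 - 19*17 = 394 - 323 = 71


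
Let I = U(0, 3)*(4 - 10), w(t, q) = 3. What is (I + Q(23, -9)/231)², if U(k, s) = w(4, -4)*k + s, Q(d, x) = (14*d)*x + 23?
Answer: 49463089/53361 ≈ 926.95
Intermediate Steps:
Q(d, x) = 23 + 14*d*x (Q(d, x) = 14*d*x + 23 = 23 + 14*d*x)
U(k, s) = s + 3*k (U(k, s) = 3*k + s = s + 3*k)
I = -18 (I = (3 + 3*0)*(4 - 10) = (3 + 0)*(-6) = 3*(-6) = -18)
(I + Q(23, -9)/231)² = (-18 + (23 + 14*23*(-9))/231)² = (-18 + (23 - 2898)*(1/231))² = (-18 - 2875*1/231)² = (-18 - 2875/231)² = (-7033/231)² = 49463089/53361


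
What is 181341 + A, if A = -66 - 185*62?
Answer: 169805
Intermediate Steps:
A = -11536 (A = -66 - 11470 = -11536)
181341 + A = 181341 - 11536 = 169805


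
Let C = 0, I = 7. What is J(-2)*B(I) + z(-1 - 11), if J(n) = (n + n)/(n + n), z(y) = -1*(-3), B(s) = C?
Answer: 3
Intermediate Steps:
B(s) = 0
z(y) = 3
J(n) = 1 (J(n) = (2*n)/((2*n)) = (2*n)*(1/(2*n)) = 1)
J(-2)*B(I) + z(-1 - 11) = 1*0 + 3 = 0 + 3 = 3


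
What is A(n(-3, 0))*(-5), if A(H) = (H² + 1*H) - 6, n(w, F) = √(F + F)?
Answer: 30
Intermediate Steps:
n(w, F) = √2*√F (n(w, F) = √(2*F) = √2*√F)
A(H) = -6 + H + H² (A(H) = (H² + H) - 6 = (H + H²) - 6 = -6 + H + H²)
A(n(-3, 0))*(-5) = (-6 + √2*√0 + (√2*√0)²)*(-5) = (-6 + √2*0 + (√2*0)²)*(-5) = (-6 + 0 + 0²)*(-5) = (-6 + 0 + 0)*(-5) = -6*(-5) = 30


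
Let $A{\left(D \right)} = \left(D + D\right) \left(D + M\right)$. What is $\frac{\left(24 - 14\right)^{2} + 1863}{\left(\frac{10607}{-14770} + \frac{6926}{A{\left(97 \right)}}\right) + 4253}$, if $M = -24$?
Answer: $\frac{205303044310}{444781871953} \approx 0.46158$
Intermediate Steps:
$A{\left(D \right)} = 2 D \left(-24 + D\right)$ ($A{\left(D \right)} = \left(D + D\right) \left(D - 24\right) = 2 D \left(-24 + D\right)$)
$\frac{\left(24 - 14\right)^{2} + 1863}{\left(\frac{10607}{-14770} + \frac{6926}{A{\left(97 \right)}}\right) + 4253} = \frac{\left(24 - 14\right)^{2} + 1863}{\left(\frac{10607}{-14770} + \frac{6926}{2 \cdot 97 \left(-24 + 97\right)}\right) + 4253} = \frac{10^{2} + 1863}{\left(10607 \left(- \frac{1}{14770}\right) + \frac{6926}{2 \cdot 97 \cdot 73}\right) + 4253} = \frac{100 + 1863}{\left(- \frac{10607}{14770} + \frac{6926}{14162}\right) + 4253} = \frac{1963}{\left(- \frac{10607}{14770} + 6926 \cdot \frac{1}{14162}\right) + 4253} = \frac{1963}{\left(- \frac{10607}{14770} + \frac{3463}{7081}\right) + 4253} = \frac{1963}{- \frac{23959657}{104586370} + 4253} = \frac{1963}{\frac{444781871953}{104586370}} = 1963 \cdot \frac{104586370}{444781871953} = \frac{205303044310}{444781871953}$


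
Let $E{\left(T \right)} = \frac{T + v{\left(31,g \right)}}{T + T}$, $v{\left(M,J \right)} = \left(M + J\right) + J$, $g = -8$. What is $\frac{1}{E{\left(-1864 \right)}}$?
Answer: $\frac{3728}{1849} \approx 2.0162$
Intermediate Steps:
$v{\left(M,J \right)} = M + 2 J$ ($v{\left(M,J \right)} = \left(J + M\right) + J = M + 2 J$)
$E{\left(T \right)} = \frac{15 + T}{2 T}$ ($E{\left(T \right)} = \frac{T + \left(31 + 2 \left(-8\right)\right)}{T + T} = \frac{T + \left(31 - 16\right)}{2 T} = \left(T + 15\right) \frac{1}{2 T} = \left(15 + T\right) \frac{1}{2 T} = \frac{15 + T}{2 T}$)
$\frac{1}{E{\left(-1864 \right)}} = \frac{1}{\frac{1}{2} \frac{1}{-1864} \left(15 - 1864\right)} = \frac{1}{\frac{1}{2} \left(- \frac{1}{1864}\right) \left(-1849\right)} = \frac{1}{\frac{1849}{3728}} = \frac{3728}{1849}$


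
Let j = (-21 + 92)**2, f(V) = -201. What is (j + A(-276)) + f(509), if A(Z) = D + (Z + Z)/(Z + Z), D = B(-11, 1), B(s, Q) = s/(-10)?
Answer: 48421/10 ≈ 4842.1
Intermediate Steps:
B(s, Q) = -s/10 (B(s, Q) = s*(-1/10) = -s/10)
D = 11/10 (D = -1/10*(-11) = 11/10 ≈ 1.1000)
A(Z) = 21/10 (A(Z) = 11/10 + (Z + Z)/(Z + Z) = 11/10 + (2*Z)/((2*Z)) = 11/10 + (2*Z)*(1/(2*Z)) = 11/10 + 1 = 21/10)
j = 5041 (j = 71**2 = 5041)
(j + A(-276)) + f(509) = (5041 + 21/10) - 201 = 50431/10 - 201 = 48421/10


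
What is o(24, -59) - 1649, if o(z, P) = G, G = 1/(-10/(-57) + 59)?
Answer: -5562020/3373 ≈ -1649.0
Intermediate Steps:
G = 57/3373 (G = 1/(-10*(-1/57) + 59) = 1/(10/57 + 59) = 1/(3373/57) = 57/3373 ≈ 0.016899)
o(z, P) = 57/3373
o(24, -59) - 1649 = 57/3373 - 1649 = -5562020/3373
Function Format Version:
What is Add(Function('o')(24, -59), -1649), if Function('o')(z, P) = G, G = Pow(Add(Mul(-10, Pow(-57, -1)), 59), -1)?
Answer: Rational(-5562020, 3373) ≈ -1649.0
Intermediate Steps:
G = Rational(57, 3373) (G = Pow(Add(Mul(-10, Rational(-1, 57)), 59), -1) = Pow(Add(Rational(10, 57), 59), -1) = Pow(Rational(3373, 57), -1) = Rational(57, 3373) ≈ 0.016899)
Function('o')(z, P) = Rational(57, 3373)
Add(Function('o')(24, -59), -1649) = Add(Rational(57, 3373), -1649) = Rational(-5562020, 3373)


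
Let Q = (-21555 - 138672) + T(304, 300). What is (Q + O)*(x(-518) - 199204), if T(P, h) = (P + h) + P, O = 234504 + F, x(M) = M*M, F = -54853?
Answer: 1405347840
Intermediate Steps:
x(M) = M**2
O = 179651 (O = 234504 - 54853 = 179651)
T(P, h) = h + 2*P
Q = -159319 (Q = (-21555 - 138672) + (300 + 2*304) = -160227 + (300 + 608) = -160227 + 908 = -159319)
(Q + O)*(x(-518) - 199204) = (-159319 + 179651)*((-518)**2 - 199204) = 20332*(268324 - 199204) = 20332*69120 = 1405347840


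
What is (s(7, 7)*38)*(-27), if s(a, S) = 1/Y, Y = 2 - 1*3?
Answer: 1026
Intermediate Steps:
Y = -1 (Y = 2 - 3 = -1)
s(a, S) = -1 (s(a, S) = 1/(-1) = -1)
(s(7, 7)*38)*(-27) = -1*38*(-27) = -38*(-27) = 1026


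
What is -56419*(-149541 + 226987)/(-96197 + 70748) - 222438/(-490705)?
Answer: 126123810842696/734585385 ≈ 1.7169e+5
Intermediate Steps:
-56419*(-149541 + 226987)/(-96197 + 70748) - 222438/(-490705) = -56419/((-25449/77446)) - 222438*(-1/490705) = -56419/((-25449*1/77446)) + 222438/490705 = -56419/(-25449/77446) + 222438/490705 = -56419*(-77446/25449) + 222438/490705 = 4369425874/25449 + 222438/490705 = 126123810842696/734585385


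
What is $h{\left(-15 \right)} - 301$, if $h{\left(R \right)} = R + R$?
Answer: $-331$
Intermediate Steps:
$h{\left(R \right)} = 2 R$
$h{\left(-15 \right)} - 301 = 2 \left(-15\right) - 301 = -30 - 301 = -331$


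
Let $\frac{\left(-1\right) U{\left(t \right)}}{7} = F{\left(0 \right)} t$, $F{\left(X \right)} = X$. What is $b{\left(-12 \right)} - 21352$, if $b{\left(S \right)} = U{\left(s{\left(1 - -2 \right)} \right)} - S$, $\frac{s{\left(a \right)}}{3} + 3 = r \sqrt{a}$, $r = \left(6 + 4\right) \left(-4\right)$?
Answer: $-21340$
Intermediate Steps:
$r = -40$ ($r = 10 \left(-4\right) = -40$)
$s{\left(a \right)} = -9 - 120 \sqrt{a}$ ($s{\left(a \right)} = -9 + 3 \left(- 40 \sqrt{a}\right) = -9 - 120 \sqrt{a}$)
$U{\left(t \right)} = 0$ ($U{\left(t \right)} = - 7 \cdot 0 t = \left(-7\right) 0 = 0$)
$b{\left(S \right)} = - S$ ($b{\left(S \right)} = 0 - S = - S$)
$b{\left(-12 \right)} - 21352 = \left(-1\right) \left(-12\right) - 21352 = 12 - 21352 = -21340$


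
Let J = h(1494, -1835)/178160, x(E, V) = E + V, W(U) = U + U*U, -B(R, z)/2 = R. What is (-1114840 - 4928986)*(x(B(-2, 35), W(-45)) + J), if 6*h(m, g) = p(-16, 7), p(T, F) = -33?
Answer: -2136307758436397/178160 ≈ -1.1991e+10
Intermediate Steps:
B(R, z) = -2*R
h(m, g) = -11/2 (h(m, g) = (⅙)*(-33) = -11/2)
W(U) = U + U²
J = -11/356320 (J = -11/2/178160 = -11/2*1/178160 = -11/356320 ≈ -3.0871e-5)
(-1114840 - 4928986)*(x(B(-2, 35), W(-45)) + J) = (-1114840 - 4928986)*((-2*(-2) - 45*(1 - 45)) - 11/356320) = -6043826*((4 - 45*(-44)) - 11/356320) = -6043826*((4 + 1980) - 11/356320) = -6043826*(1984 - 11/356320) = -6043826*706938869/356320 = -2136307758436397/178160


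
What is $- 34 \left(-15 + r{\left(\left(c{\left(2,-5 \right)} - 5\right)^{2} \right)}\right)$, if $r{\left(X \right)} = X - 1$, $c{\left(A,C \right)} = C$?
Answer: $-2856$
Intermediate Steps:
$r{\left(X \right)} = -1 + X$
$- 34 \left(-15 + r{\left(\left(c{\left(2,-5 \right)} - 5\right)^{2} \right)}\right) = - 34 \left(-15 - \left(1 - \left(-5 - 5\right)^{2}\right)\right) = - 34 \left(-15 - \left(1 - \left(-10\right)^{2}\right)\right) = - 34 \left(-15 + \left(-1 + 100\right)\right) = - 34 \left(-15 + 99\right) = \left(-34\right) 84 = -2856$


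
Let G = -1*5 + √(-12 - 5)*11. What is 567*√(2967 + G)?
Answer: 567*√(2962 + 11*I*√17) ≈ 30859.0 + 236.25*I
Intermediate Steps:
G = -5 + 11*I*√17 (G = -5 + √(-17)*11 = -5 + (I*√17)*11 = -5 + 11*I*√17 ≈ -5.0 + 45.354*I)
567*√(2967 + G) = 567*√(2967 + (-5 + 11*I*√17)) = 567*√(2962 + 11*I*√17)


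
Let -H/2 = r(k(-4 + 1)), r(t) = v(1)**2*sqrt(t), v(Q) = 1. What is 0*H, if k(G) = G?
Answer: 0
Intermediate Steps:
r(t) = sqrt(t) (r(t) = 1**2*sqrt(t) = 1*sqrt(t) = sqrt(t))
H = -2*I*sqrt(3) (H = -2*sqrt(-4 + 1) = -2*I*sqrt(3) ≈ -3.4641*I)
0*H = 0*(-2*I*sqrt(3)) = 0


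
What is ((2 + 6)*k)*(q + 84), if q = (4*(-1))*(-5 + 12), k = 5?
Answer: 2240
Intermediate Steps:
q = -28 (q = -4*7 = -28)
((2 + 6)*k)*(q + 84) = ((2 + 6)*5)*(-28 + 84) = (8*5)*56 = 40*56 = 2240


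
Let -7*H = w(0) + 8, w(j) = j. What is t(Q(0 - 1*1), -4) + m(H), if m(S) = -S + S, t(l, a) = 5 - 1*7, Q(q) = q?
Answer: -2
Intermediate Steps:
t(l, a) = -2 (t(l, a) = 5 - 7 = -2)
H = -8/7 (H = -(0 + 8)/7 = -1/7*8 = -8/7 ≈ -1.1429)
m(S) = 0
t(Q(0 - 1*1), -4) + m(H) = -2 + 0 = -2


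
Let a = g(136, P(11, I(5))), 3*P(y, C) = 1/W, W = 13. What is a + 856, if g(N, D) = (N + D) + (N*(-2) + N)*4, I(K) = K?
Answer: 17473/39 ≈ 448.03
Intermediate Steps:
P(y, C) = 1/39 (P(y, C) = (⅓)/13 = (⅓)*(1/13) = 1/39)
g(N, D) = D - 3*N (g(N, D) = (D + N) + (-2*N + N)*4 = (D + N) - N*4 = (D + N) - 4*N = D - 3*N)
a = -15911/39 (a = 1/39 - 3*136 = 1/39 - 408 = -15911/39 ≈ -407.97)
a + 856 = -15911/39 + 856 = 17473/39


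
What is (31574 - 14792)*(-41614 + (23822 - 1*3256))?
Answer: -353227536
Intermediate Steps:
(31574 - 14792)*(-41614 + (23822 - 1*3256)) = 16782*(-41614 + (23822 - 3256)) = 16782*(-41614 + 20566) = 16782*(-21048) = -353227536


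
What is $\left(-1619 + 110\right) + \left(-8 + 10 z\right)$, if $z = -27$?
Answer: $-1787$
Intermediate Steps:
$\left(-1619 + 110\right) + \left(-8 + 10 z\right) = \left(-1619 + 110\right) + \left(-8 + 10 \left(-27\right)\right) = -1509 - 278 = -1787$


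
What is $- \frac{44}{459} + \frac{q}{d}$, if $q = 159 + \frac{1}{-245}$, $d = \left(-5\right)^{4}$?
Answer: $\frac{11142386}{70284375} \approx 0.15853$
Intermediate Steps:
$d = 625$
$q = \frac{38954}{245}$ ($q = 159 - \frac{1}{245} = \frac{38954}{245} \approx 159.0$)
$- \frac{44}{459} + \frac{q}{d} = - \frac{44}{459} + \frac{38954}{245 \cdot 625} = \left(-44\right) \frac{1}{459} + \frac{38954}{245} \cdot \frac{1}{625} = - \frac{44}{459} + \frac{38954}{153125} = \frac{11142386}{70284375}$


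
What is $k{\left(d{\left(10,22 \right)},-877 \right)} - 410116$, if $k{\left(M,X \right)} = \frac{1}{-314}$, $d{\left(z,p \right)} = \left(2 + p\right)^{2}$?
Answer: $- \frac{128776425}{314} \approx -4.1012 \cdot 10^{5}$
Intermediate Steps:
$k{\left(M,X \right)} = - \frac{1}{314}$
$k{\left(d{\left(10,22 \right)},-877 \right)} - 410116 = - \frac{1}{314} - 410116 = - \frac{128776425}{314}$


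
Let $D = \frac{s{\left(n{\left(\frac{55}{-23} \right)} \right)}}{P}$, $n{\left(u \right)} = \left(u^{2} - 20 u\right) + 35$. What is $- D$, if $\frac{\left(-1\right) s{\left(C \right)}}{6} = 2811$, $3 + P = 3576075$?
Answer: $\frac{2811}{596012} \approx 0.0047164$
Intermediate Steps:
$P = 3576072$ ($P = -3 + 3576075 = 3576072$)
$n{\left(u \right)} = 35 + u^{2} - 20 u$
$s{\left(C \right)} = -16866$ ($s{\left(C \right)} = \left(-6\right) 2811 = -16866$)
$D = - \frac{2811}{596012}$ ($D = - \frac{16866}{3576072} = \left(-16866\right) \frac{1}{3576072} = - \frac{2811}{596012} \approx -0.0047164$)
$- D = \left(-1\right) \left(- \frac{2811}{596012}\right) = \frac{2811}{596012}$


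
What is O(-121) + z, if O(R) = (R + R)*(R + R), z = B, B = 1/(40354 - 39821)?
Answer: 31214613/533 ≈ 58564.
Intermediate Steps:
B = 1/533 ≈ 0.0018762
z = 1/533 ≈ 0.0018762
O(R) = 4*R² (O(R) = (2*R)*(2*R) = 4*R²)
O(-121) + z = 4*(-121)² + 1/533 = 4*14641 + 1/533 = 58564 + 1/533 = 31214613/533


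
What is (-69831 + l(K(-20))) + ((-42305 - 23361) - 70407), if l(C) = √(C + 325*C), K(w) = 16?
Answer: -205904 + 4*√326 ≈ -2.0583e+5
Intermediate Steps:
l(C) = √326*√C (l(C) = √(326*C) = √326*√C)
(-69831 + l(K(-20))) + ((-42305 - 23361) - 70407) = (-69831 + √326*√16) + ((-42305 - 23361) - 70407) = (-69831 + √326*4) + (-65666 - 70407) = (-69831 + 4*√326) - 136073 = -205904 + 4*√326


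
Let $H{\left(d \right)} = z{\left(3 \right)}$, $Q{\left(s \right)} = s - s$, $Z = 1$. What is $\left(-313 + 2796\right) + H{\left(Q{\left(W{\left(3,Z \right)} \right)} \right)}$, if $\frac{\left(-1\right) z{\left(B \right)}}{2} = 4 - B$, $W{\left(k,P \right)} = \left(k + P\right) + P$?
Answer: $2481$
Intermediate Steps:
$W{\left(k,P \right)} = k + 2 P$ ($W{\left(k,P \right)} = \left(P + k\right) + P = k + 2 P$)
$Q{\left(s \right)} = 0$
$z{\left(B \right)} = -8 + 2 B$ ($z{\left(B \right)} = - 2 \left(4 - B\right) = -8 + 2 B$)
$H{\left(d \right)} = -2$ ($H{\left(d \right)} = -8 + 2 \cdot 3 = -8 + 6 = -2$)
$\left(-313 + 2796\right) + H{\left(Q{\left(W{\left(3,Z \right)} \right)} \right)} = \left(-313 + 2796\right) - 2 = 2483 - 2 = 2481$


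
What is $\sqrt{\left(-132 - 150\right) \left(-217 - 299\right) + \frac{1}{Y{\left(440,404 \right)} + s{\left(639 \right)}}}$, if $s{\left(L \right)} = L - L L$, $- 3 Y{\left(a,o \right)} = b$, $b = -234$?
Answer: $\frac{\sqrt{6043878055142547}}{203802} \approx 381.46$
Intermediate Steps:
$Y{\left(a,o \right)} = 78$ ($Y{\left(a,o \right)} = \left(- \frac{1}{3}\right) \left(-234\right) = 78$)
$s{\left(L \right)} = L - L^{2}$
$\sqrt{\left(-132 - 150\right) \left(-217 - 299\right) + \frac{1}{Y{\left(440,404 \right)} + s{\left(639 \right)}}} = \sqrt{\left(-132 - 150\right) \left(-217 - 299\right) + \frac{1}{78 + 639 \left(1 - 639\right)}} = \sqrt{\left(-132 - 150\right) \left(-516\right) + \frac{1}{78 + 639 \left(1 - 639\right)}} = \sqrt{\left(-282\right) \left(-516\right) + \frac{1}{78 + 639 \left(-638\right)}} = \sqrt{145512 + \frac{1}{78 - 407682}} = \sqrt{145512 + \frac{1}{-407604}} = \sqrt{145512 - \frac{1}{407604}} = \sqrt{\frac{59311273247}{407604}} = \frac{\sqrt{6043878055142547}}{203802}$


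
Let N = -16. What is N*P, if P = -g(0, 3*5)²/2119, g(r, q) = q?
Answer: 3600/2119 ≈ 1.6989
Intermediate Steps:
P = -225/2119 (P = -(3*5)²/2119 = -1*15²*(1/2119) = -1*225*(1/2119) = -225*1/2119 = -225/2119 ≈ -0.10618)
N*P = -16*(-225/2119) = 3600/2119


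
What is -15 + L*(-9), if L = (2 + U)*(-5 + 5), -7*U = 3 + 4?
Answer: -15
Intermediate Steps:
U = -1 (U = -(3 + 4)/7 = -⅐*7 = -1)
L = 0 (L = (2 - 1)*(-5 + 5) = 1*0 = 0)
-15 + L*(-9) = -15 + 0*(-9) = -15 + 0 = -15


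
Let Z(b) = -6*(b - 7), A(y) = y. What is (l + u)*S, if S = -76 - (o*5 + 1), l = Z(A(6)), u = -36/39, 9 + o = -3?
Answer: -1122/13 ≈ -86.308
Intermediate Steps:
o = -12 (o = -9 - 3 = -12)
u = -12/13 (u = -36*1/39 = -12/13 ≈ -0.92308)
Z(b) = 42 - 6*b (Z(b) = -6*(-7 + b) = 42 - 6*b)
l = 6 (l = 42 - 6*6 = 42 - 36 = 6)
S = -17 (S = -76 - (-12*5 + 1) = -76 - (-60 + 1) = -76 - 1*(-59) = -76 + 59 = -17)
(l + u)*S = (6 - 12/13)*(-17) = (66/13)*(-17) = -1122/13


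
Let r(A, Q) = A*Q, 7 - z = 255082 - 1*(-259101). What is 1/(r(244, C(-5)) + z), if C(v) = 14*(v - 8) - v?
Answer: -1/557364 ≈ -1.7942e-6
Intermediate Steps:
z = -514176 (z = 7 - (255082 - 1*(-259101)) = 7 - (255082 + 259101) = 7 - 1*514183 = 7 - 514183 = -514176)
C(v) = -112 + 13*v (C(v) = 14*(-8 + v) - v = (-112 + 14*v) - v = -112 + 13*v)
1/(r(244, C(-5)) + z) = 1/(244*(-112 + 13*(-5)) - 514176) = 1/(244*(-112 - 65) - 514176) = 1/(244*(-177) - 514176) = 1/(-43188 - 514176) = 1/(-557364) = -1/557364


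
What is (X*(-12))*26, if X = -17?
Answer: 5304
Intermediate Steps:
(X*(-12))*26 = -17*(-12)*26 = 204*26 = 5304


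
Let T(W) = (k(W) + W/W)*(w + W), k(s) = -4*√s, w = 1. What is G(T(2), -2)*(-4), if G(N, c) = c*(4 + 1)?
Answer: 40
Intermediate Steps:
T(W) = (1 + W)*(1 - 4*√W) (T(W) = (-4*√W + W/W)*(1 + W) = (-4*√W + 1)*(1 + W) = (1 - 4*√W)*(1 + W) = (1 + W)*(1 - 4*√W))
G(N, c) = 5*c (G(N, c) = c*5 = 5*c)
G(T(2), -2)*(-4) = (5*(-2))*(-4) = -10*(-4) = 40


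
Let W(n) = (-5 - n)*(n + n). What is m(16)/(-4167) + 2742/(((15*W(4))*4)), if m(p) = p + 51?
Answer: -72317/111120 ≈ -0.65080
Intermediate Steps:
W(n) = 2*n*(-5 - n) (W(n) = (-5 - n)*(2*n) = 2*n*(-5 - n))
m(p) = 51 + p
m(16)/(-4167) + 2742/(((15*W(4))*4)) = (51 + 16)/(-4167) + 2742/(((15*(-2*4*(5 + 4)))*4)) = 67*(-1/4167) + 2742/(((15*(-2*4*9))*4)) = -67/4167 + 2742/(((15*(-72))*4)) = -67/4167 + 2742/((-1080*4)) = -67/4167 + 2742/(-4320) = -67/4167 + 2742*(-1/4320) = -67/4167 - 457/720 = -72317/111120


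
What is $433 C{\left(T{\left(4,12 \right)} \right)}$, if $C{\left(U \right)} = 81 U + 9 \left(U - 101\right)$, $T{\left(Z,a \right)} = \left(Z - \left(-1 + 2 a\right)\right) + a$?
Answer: $-666387$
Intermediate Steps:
$T{\left(Z,a \right)} = 1 + Z - a$ ($T{\left(Z,a \right)} = \left(Z - \left(-1 + 2 a\right)\right) + a = \left(1 + Z - 2 a\right) + a = 1 + Z - a$)
$C{\left(U \right)} = -909 + 90 U$ ($C{\left(U \right)} = 81 U + 9 \left(-101 + U\right) = 81 U + \left(-909 + 9 U\right) = -909 + 90 U$)
$433 C{\left(T{\left(4,12 \right)} \right)} = 433 \left(-909 + 90 \left(1 + 4 - 12\right)\right) = 433 \left(-909 + 90 \left(-7\right)\right) = 433 \left(-909 - 630\right) = 433 \left(-1539\right) = -666387$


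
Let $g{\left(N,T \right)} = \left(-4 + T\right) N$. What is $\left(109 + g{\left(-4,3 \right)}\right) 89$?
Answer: $10057$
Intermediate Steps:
$g{\left(N,T \right)} = N \left(-4 + T\right)$
$\left(109 + g{\left(-4,3 \right)}\right) 89 = \left(109 - 4 \left(-4 + 3\right)\right) 89 = \left(109 - -4\right) 89 = \left(109 + 4\right) 89 = 113 \cdot 89 = 10057$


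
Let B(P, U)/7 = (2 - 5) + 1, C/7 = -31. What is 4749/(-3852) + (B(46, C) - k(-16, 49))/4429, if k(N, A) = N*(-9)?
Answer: -7213979/5686836 ≈ -1.2685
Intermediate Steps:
C = -217 (C = 7*(-31) = -217)
B(P, U) = -14 (B(P, U) = 7*((2 - 5) + 1) = 7*(-3 + 1) = 7*(-2) = -14)
k(N, A) = -9*N
4749/(-3852) + (B(46, C) - k(-16, 49))/4429 = 4749/(-3852) + (-14 - (-9)*(-16))/4429 = 4749*(-1/3852) + (-14 - 1*144)*(1/4429) = -1583/1284 + (-14 - 144)*(1/4429) = -1583/1284 - 158*1/4429 = -1583/1284 - 158/4429 = -7213979/5686836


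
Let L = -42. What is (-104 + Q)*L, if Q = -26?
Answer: 5460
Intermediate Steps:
(-104 + Q)*L = (-104 - 26)*(-42) = -130*(-42) = 5460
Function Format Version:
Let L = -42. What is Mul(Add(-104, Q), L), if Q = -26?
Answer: 5460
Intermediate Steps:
Mul(Add(-104, Q), L) = Mul(Add(-104, -26), -42) = Mul(-130, -42) = 5460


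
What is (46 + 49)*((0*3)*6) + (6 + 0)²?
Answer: 36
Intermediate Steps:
(46 + 49)*((0*3)*6) + (6 + 0)² = 95*(0*6) + 6² = 95*0 + 36 = 0 + 36 = 36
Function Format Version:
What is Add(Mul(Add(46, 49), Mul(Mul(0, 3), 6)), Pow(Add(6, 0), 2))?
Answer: 36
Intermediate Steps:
Add(Mul(Add(46, 49), Mul(Mul(0, 3), 6)), Pow(Add(6, 0), 2)) = Add(Mul(95, Mul(0, 6)), Pow(6, 2)) = Add(Mul(95, 0), 36) = Add(0, 36) = 36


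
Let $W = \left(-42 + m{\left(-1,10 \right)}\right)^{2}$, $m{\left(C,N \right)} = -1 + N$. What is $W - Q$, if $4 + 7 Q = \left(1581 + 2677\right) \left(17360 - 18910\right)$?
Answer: $\frac{6607527}{7} \approx 9.4393 \cdot 10^{5}$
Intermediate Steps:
$Q = - \frac{6599904}{7}$ ($Q = - \frac{4}{7} + \frac{\left(1581 + 2677\right) \left(17360 - 18910\right)}{7} = - \frac{4}{7} + \frac{4258 \left(-1550\right)}{7} = - \frac{4}{7} + \frac{1}{7} \left(-6599900\right) = - \frac{4}{7} - \frac{6599900}{7} = - \frac{6599904}{7} \approx -9.4284 \cdot 10^{5}$)
$W = 1089$ ($W = \left(-42 + \left(-1 + 10\right)\right)^{2} = \left(-42 + 9\right)^{2} = \left(-33\right)^{2} = 1089$)
$W - Q = 1089 - - \frac{6599904}{7} = 1089 + \frac{6599904}{7} = \frac{6607527}{7}$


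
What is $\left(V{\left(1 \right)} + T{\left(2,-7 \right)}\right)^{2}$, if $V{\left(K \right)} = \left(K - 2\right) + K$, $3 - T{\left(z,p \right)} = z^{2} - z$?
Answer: $1$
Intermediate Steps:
$T{\left(z,p \right)} = 3 + z - z^{2}$ ($T{\left(z,p \right)} = 3 - \left(z^{2} - z\right) = 3 + z - z^{2}$)
$V{\left(K \right)} = -2 + 2 K$ ($V{\left(K \right)} = \left(-2 + K\right) + K = -2 + 2 K$)
$\left(V{\left(1 \right)} + T{\left(2,-7 \right)}\right)^{2} = \left(\left(-2 + 2 \cdot 1\right) + \left(3 + 2 - 2^{2}\right)\right)^{2} = \left(\left(-2 + 2\right) + \left(3 + 2 - 4\right)\right)^{2} = \left(0 + \left(3 + 2 - 4\right)\right)^{2} = \left(0 + 1\right)^{2} = 1^{2} = 1$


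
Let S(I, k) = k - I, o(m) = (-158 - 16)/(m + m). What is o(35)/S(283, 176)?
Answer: 87/3745 ≈ 0.023231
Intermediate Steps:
o(m) = -87/m (o(m) = -174*1/(2*m) = -87/m)
o(35)/S(283, 176) = (-87/35)/(176 - 1*283) = (-87*1/35)/(176 - 283) = -87/35/(-107) = -87/35*(-1/107) = 87/3745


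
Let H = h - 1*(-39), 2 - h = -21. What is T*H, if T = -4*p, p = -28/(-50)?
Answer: -3472/25 ≈ -138.88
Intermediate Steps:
h = 23 (h = 2 - 1*(-21) = 2 + 21 = 23)
p = 14/25 (p = -28*(-1/50) = 14/25 ≈ 0.56000)
T = -56/25 (T = -4*14/25 = -56/25 ≈ -2.2400)
H = 62 (H = 23 - 1*(-39) = 23 + 39 = 62)
T*H = -56/25*62 = -3472/25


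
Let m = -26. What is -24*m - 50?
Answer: 574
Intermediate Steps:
-24*m - 50 = -24*(-26) - 50 = 624 - 50 = 574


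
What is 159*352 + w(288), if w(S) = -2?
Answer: 55966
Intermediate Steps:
159*352 + w(288) = 159*352 - 2 = 55968 - 2 = 55966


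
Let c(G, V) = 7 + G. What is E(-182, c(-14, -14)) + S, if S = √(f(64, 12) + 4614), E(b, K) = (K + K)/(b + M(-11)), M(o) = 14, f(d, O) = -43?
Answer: 1/12 + √4571 ≈ 67.693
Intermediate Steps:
E(b, K) = 2*K/(14 + b) (E(b, K) = (K + K)/(b + 14) = (2*K)/(14 + b) = 2*K/(14 + b))
S = √4571 (S = √(-43 + 4614) = √4571 ≈ 67.609)
E(-182, c(-14, -14)) + S = 2*(7 - 14)/(14 - 182) + √4571 = 2*(-7)/(-168) + √4571 = 2*(-7)*(-1/168) + √4571 = 1/12 + √4571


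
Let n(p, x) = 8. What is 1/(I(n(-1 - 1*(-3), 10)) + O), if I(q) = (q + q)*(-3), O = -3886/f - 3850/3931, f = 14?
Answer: -27517/8985699 ≈ -0.0030623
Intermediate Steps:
O = -7664883/27517 (O = -3886/14 - 3850/3931 = -3886*1/14 - 3850*1/3931 = -1943/7 - 3850/3931 = -7664883/27517 ≈ -278.55)
I(q) = -6*q (I(q) = (2*q)*(-3) = -6*q)
1/(I(n(-1 - 1*(-3), 10)) + O) = 1/(-6*8 - 7664883/27517) = 1/(-48 - 7664883/27517) = 1/(-8985699/27517) = -27517/8985699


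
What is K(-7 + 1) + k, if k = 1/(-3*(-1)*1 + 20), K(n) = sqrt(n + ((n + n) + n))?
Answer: 1/23 + 2*I*sqrt(6) ≈ 0.043478 + 4.899*I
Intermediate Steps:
K(n) = 2*sqrt(n) (K(n) = sqrt(n + (2*n + n)) = sqrt(n + 3*n) = sqrt(4*n) = 2*sqrt(n))
k = 1/23 (k = 1/(3*1 + 20) = 1/(3 + 20) = 1/23 ≈ 0.043478)
K(-7 + 1) + k = 2*sqrt(-7 + 1) + 1/23 = 2*sqrt(-6) + 1/23 = 2*(I*sqrt(6)) + 1/23 = 2*I*sqrt(6) + 1/23 = 1/23 + 2*I*sqrt(6)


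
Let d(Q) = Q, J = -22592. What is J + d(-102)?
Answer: -22694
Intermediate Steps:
J + d(-102) = -22592 - 102 = -22694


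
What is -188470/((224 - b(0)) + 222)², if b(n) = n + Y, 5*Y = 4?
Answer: -2355875/2477538 ≈ -0.95089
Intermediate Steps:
Y = ⅘ (Y = (⅕)*4 = ⅘ ≈ 0.80000)
b(n) = ⅘ + n (b(n) = n + ⅘ = ⅘ + n)
-188470/((224 - b(0)) + 222)² = -188470/((224 - (⅘ + 0)) + 222)² = -188470/((224 - 1*⅘) + 222)² = -188470/((224 - ⅘) + 222)² = -188470/(1116/5 + 222)² = -188470/((2226/5)²) = -188470/4955076/25 = -188470*25/4955076 = -2355875/2477538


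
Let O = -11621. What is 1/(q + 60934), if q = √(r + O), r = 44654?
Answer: 60934/3712919323 - 11*√273/3712919323 ≈ 1.6362e-5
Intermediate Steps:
q = 11*√273 (q = √(44654 - 11621) = √33033 = 11*√273 ≈ 181.75)
1/(q + 60934) = 1/(11*√273 + 60934) = 1/(60934 + 11*√273)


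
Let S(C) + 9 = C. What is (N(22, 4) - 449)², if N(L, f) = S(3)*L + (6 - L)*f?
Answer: 416025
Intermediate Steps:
S(C) = -9 + C
N(L, f) = -6*L + f*(6 - L) (N(L, f) = (-9 + 3)*L + (6 - L)*f = -6*L + f*(6 - L))
(N(22, 4) - 449)² = ((-6*22 + 6*4 - 1*22*4) - 449)² = ((-132 + 24 - 88) - 449)² = (-196 - 449)² = (-645)² = 416025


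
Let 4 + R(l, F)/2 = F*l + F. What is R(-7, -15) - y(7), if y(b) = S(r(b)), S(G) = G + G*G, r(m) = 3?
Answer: 160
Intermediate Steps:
R(l, F) = -8 + 2*F + 2*F*l (R(l, F) = -8 + 2*(F*l + F) = -8 + 2*(F + F*l) = -8 + (2*F + 2*F*l) = -8 + 2*F + 2*F*l)
S(G) = G + G**2
y(b) = 12 (y(b) = 3*(1 + 3) = 3*4 = 12)
R(-7, -15) - y(7) = (-8 + 2*(-15) + 2*(-15)*(-7)) - 1*12 = (-8 - 30 + 210) - 12 = 172 - 12 = 160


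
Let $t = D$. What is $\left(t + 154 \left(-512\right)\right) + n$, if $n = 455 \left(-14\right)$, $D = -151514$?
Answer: $-236732$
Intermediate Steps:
$t = -151514$
$n = -6370$
$\left(t + 154 \left(-512\right)\right) + n = \left(-151514 + 154 \left(-512\right)\right) - 6370 = \left(-151514 - 78848\right) - 6370 = -230362 - 6370 = -236732$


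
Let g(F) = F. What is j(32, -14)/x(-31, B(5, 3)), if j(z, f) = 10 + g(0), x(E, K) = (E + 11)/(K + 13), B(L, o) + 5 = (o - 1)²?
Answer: -6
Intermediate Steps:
B(L, o) = -5 + (-1 + o)² (B(L, o) = -5 + (o - 1)² = -5 + (-1 + o)²)
x(E, K) = (11 + E)/(13 + K)
j(z, f) = 10 (j(z, f) = 10 + 0 = 10)
j(32, -14)/x(-31, B(5, 3)) = 10/(((11 - 31)/(13 + (-5 + (-1 + 3)²)))) = 10/((-20/(13 + (-5 + 2²)))) = 10/((-20/(13 + (-5 + 4)))) = 10/((-20/(13 - 1))) = 10/((-20/12)) = 10/(((1/12)*(-20))) = 10/(-5/3) = 10*(-⅗) = -6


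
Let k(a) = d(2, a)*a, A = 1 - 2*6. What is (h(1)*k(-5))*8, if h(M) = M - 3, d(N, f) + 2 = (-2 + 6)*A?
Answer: -3680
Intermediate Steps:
A = -11 (A = 1 - 12 = -11)
d(N, f) = -46 (d(N, f) = -2 + (-2 + 6)*(-11) = -2 + 4*(-11) = -2 - 44 = -46)
h(M) = -3 + M
k(a) = -46*a
(h(1)*k(-5))*8 = ((-3 + 1)*(-46*(-5)))*8 = -2*230*8 = -460*8 = -3680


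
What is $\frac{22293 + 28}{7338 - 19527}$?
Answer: $- \frac{1313}{717} \approx -1.8312$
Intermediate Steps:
$\frac{22293 + 28}{7338 - 19527} = \frac{22321}{-12189} = 22321 \left(- \frac{1}{12189}\right) = - \frac{1313}{717}$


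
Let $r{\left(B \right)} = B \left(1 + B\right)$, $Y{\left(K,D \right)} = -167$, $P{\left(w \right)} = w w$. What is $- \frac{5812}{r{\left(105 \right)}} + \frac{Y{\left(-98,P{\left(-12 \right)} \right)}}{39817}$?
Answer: $- \frac{116637557}{221581605} \approx -0.52639$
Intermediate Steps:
$P{\left(w \right)} = w^{2}$
$- \frac{5812}{r{\left(105 \right)}} + \frac{Y{\left(-98,P{\left(-12 \right)} \right)}}{39817} = - \frac{5812}{105 \left(1 + 105\right)} - \frac{167}{39817} = - \frac{5812}{105 \cdot 106} - \frac{167}{39817} = - \frac{5812}{11130} - \frac{167}{39817} = \left(-5812\right) \frac{1}{11130} - \frac{167}{39817} = - \frac{2906}{5565} - \frac{167}{39817} = - \frac{116637557}{221581605}$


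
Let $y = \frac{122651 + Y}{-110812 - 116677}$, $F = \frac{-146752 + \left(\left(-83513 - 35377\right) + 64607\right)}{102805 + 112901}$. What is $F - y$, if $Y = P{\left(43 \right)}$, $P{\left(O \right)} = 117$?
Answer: $- \frac{19251456907}{49070742234} \approx -0.39232$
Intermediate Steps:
$Y = 117$
$F = - \frac{201035}{215706}$ ($F = \frac{-146752 + \left(-118890 + 64607\right)}{215706} = \left(-146752 - 54283\right) \frac{1}{215706} = \left(-201035\right) \frac{1}{215706} = - \frac{201035}{215706} \approx -0.93199$)
$y = - \frac{122768}{227489}$ ($y = \frac{122651 + 117}{-110812 - 116677} = \frac{122768}{-227489} = 122768 \left(- \frac{1}{227489}\right) = - \frac{122768}{227489} \approx -0.53967$)
$F - y = - \frac{201035}{215706} - - \frac{122768}{227489} = - \frac{201035}{215706} + \frac{122768}{227489} = - \frac{19251456907}{49070742234}$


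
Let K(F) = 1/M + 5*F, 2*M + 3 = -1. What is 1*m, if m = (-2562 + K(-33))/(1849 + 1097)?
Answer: -5455/5892 ≈ -0.92583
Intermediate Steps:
M = -2 (M = -3/2 + (½)*(-1) = -3/2 - ½ = -2)
K(F) = -½ + 5*F (K(F) = 1/(-2) + 5*F = -½ + 5*F)
m = -5455/5892 (m = (-2562 + (-½ + 5*(-33)))/(1849 + 1097) = (-2562 + (-½ - 165))/2946 = (-2562 - 331/2)*(1/2946) = -5455/2*1/2946 = -5455/5892 ≈ -0.92583)
1*m = 1*(-5455/5892) = -5455/5892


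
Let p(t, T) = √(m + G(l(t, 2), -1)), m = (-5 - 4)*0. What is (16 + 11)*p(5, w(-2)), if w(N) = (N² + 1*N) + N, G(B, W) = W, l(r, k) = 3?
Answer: 27*I ≈ 27.0*I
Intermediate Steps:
m = 0 (m = -9*0 = 0)
w(N) = N² + 2*N (w(N) = (N² + N) + N = (N + N²) + N = N² + 2*N)
p(t, T) = I (p(t, T) = √(0 - 1) = √(-1) = I)
(16 + 11)*p(5, w(-2)) = (16 + 11)*I = 27*I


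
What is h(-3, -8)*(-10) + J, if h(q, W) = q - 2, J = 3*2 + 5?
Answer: 61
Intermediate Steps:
J = 11 (J = 6 + 5 = 11)
h(q, W) = -2 + q
h(-3, -8)*(-10) + J = (-2 - 3)*(-10) + 11 = -5*(-10) + 11 = 50 + 11 = 61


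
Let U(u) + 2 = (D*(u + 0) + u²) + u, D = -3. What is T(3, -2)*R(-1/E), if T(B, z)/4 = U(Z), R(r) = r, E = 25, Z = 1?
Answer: 12/25 ≈ 0.48000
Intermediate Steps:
U(u) = -2 + u² - 2*u (U(u) = -2 + ((-3*(u + 0) + u²) + u) = -2 + ((-3*u + u²) + u) = -2 + ((u² - 3*u) + u) = -2 + (u² - 2*u) = -2 + u² - 2*u)
T(B, z) = -12 (T(B, z) = 4*(-2 + 1² - 2*1) = 4*(-2 + 1 - 2) = 4*(-3) = -12)
T(3, -2)*R(-1/E) = -(-12)/25 = -12*(-1/25) = 12/25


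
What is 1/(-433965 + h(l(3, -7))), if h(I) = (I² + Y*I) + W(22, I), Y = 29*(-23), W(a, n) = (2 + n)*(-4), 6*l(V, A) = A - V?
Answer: -9/3895667 ≈ -2.3103e-6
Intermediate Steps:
l(V, A) = -V/6 + A/6 (l(V, A) = (A - V)/6 = -V/6 + A/6)
W(a, n) = -8 - 4*n
Y = -667
h(I) = -8 + I² - 671*I (h(I) = (I² - 667*I) + (-8 - 4*I) = -8 + I² - 671*I)
1/(-433965 + h(l(3, -7))) = 1/(-433965 + (-8 + (-⅙*3 + (⅙)*(-7))² - 671*(-⅙*3 + (⅙)*(-7)))) = 1/(-433965 + (-8 + (-½ - 7/6)² - 671*(-½ - 7/6))) = 1/(-433965 + (-8 + (-5/3)² - 671*(-5/3))) = 1/(-433965 + (-8 + 25/9 + 3355/3)) = 1/(-433965 + 10018/9) = 1/(-3895667/9) = -9/3895667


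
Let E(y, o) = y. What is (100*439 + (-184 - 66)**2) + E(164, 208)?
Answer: 106564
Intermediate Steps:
(100*439 + (-184 - 66)**2) + E(164, 208) = (100*439 + (-184 - 66)**2) + 164 = (43900 + (-250)**2) + 164 = (43900 + 62500) + 164 = 106400 + 164 = 106564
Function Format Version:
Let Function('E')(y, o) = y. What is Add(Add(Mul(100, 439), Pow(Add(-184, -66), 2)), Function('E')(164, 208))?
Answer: 106564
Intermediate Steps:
Add(Add(Mul(100, 439), Pow(Add(-184, -66), 2)), Function('E')(164, 208)) = Add(Add(Mul(100, 439), Pow(Add(-184, -66), 2)), 164) = Add(Add(43900, Pow(-250, 2)), 164) = Add(Add(43900, 62500), 164) = Add(106400, 164) = 106564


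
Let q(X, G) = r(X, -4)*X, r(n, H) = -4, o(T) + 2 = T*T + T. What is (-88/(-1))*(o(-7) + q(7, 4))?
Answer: 1056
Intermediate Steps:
o(T) = -2 + T + T**2 (o(T) = -2 + (T*T + T) = -2 + (T**2 + T) = -2 + (T + T**2) = -2 + T + T**2)
q(X, G) = -4*X
(-88/(-1))*(o(-7) + q(7, 4)) = (-88/(-1))*((-2 - 7 + (-7)**2) - 4*7) = (-88*(-1))*((-2 - 7 + 49) - 28) = 88*(40 - 28) = 88*12 = 1056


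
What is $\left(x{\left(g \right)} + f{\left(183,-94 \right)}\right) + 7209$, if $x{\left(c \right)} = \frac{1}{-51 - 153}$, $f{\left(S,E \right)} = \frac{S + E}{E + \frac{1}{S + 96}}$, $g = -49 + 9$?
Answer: $\frac{38562337351}{5349900} \approx 7208.0$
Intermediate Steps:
$g = -40$
$f{\left(S,E \right)} = \frac{E + S}{E + \frac{1}{96 + S}}$
$x{\left(c \right)} = - \frac{1}{204}$ ($x{\left(c \right)} = \frac{1}{-204} = - \frac{1}{204}$)
$\left(x{\left(g \right)} + f{\left(183,-94 \right)}\right) + 7209 = \left(- \frac{1}{204} + \frac{183^{2} + 96 \left(-94\right) + 96 \cdot 183 - 17202}{1 + 96 \left(-94\right) - 17202}\right) + 7209 = \left(- \frac{1}{204} + \frac{33489 - 9024 + 17568 - 17202}{1 - 9024 - 17202}\right) + 7209 = \left(- \frac{1}{204} + \frac{1}{-26225} \cdot 24831\right) + 7209 = \left(- \frac{1}{204} - \frac{24831}{26225}\right) + 7209 = - \frac{5091749}{5349900} + 7209 = \frac{38562337351}{5349900}$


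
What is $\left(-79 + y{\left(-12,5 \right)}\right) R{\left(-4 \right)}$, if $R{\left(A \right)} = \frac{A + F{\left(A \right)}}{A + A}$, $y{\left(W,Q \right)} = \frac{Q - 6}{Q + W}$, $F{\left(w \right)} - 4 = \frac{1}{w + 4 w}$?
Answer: $- \frac{69}{140} \approx -0.49286$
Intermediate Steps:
$F{\left(w \right)} = 4 + \frac{1}{5 w}$ ($F{\left(w \right)} = 4 + \frac{1}{w + 4 w} = 4 + \frac{1}{5 w}$)
$y{\left(W,Q \right)} = \frac{-6 + Q}{Q + W}$
$R{\left(A \right)} = \frac{4 + A + \frac{1}{5 A}}{2 A}$ ($R{\left(A \right)} = \frac{A + \left(4 + \frac{1}{5 A}\right)}{A + A} = \frac{4 + A + \frac{1}{5 A}}{2 A}$)
$\left(-79 + y{\left(-12,5 \right)}\right) R{\left(-4 \right)} = \left(-79 + \frac{-6 + 5}{5 - 12}\right) \left(\frac{1}{2} + \frac{2}{-4} + \frac{1}{10 \cdot 16}\right) = \left(-79 + \frac{1}{-7} \left(-1\right)\right) \left(\frac{1}{2} + 2 \left(- \frac{1}{4}\right) + \frac{1}{10} \cdot \frac{1}{16}\right) = \left(-79 - - \frac{1}{7}\right) \left(\frac{1}{2} - \frac{1}{2} + \frac{1}{160}\right) = \left(-79 + \frac{1}{7}\right) \frac{1}{160} = \left(- \frac{552}{7}\right) \frac{1}{160} = - \frac{69}{140}$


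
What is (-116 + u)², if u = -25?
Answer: 19881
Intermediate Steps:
(-116 + u)² = (-116 - 25)² = (-141)² = 19881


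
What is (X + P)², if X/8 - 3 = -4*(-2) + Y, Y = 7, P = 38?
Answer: 33124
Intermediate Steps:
X = 144 (X = 24 + 8*(-4*(-2) + 7) = 24 + 8*(8 + 7) = 24 + 8*15 = 24 + 120 = 144)
(X + P)² = (144 + 38)² = 182² = 33124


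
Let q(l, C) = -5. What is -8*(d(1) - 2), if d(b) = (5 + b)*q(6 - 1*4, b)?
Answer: 256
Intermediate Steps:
d(b) = -25 - 5*b (d(b) = (5 + b)*(-5) = -25 - 5*b)
-8*(d(1) - 2) = -8*((-25 - 5*1) - 2) = -8*((-25 - 5) - 2) = -8*(-30 - 2) = -8*(-32) = 256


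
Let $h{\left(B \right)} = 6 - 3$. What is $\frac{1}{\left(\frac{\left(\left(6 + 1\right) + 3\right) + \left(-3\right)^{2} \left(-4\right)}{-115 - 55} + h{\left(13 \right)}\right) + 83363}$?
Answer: $\frac{85}{7086123} \approx 1.1995 \cdot 10^{-5}$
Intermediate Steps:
$h{\left(B \right)} = 3$ ($h{\left(B \right)} = 6 - 3 = 3$)
$\frac{1}{\left(\frac{\left(\left(6 + 1\right) + 3\right) + \left(-3\right)^{2} \left(-4\right)}{-115 - 55} + h{\left(13 \right)}\right) + 83363} = \frac{1}{\left(\frac{\left(\left(6 + 1\right) + 3\right) + \left(-3\right)^{2} \left(-4\right)}{-115 - 55} + 3\right) + 83363} = \frac{1}{\left(\frac{\left(7 + 3\right) + 9 \left(-4\right)}{-170} + 3\right) + 83363} = \frac{1}{\left(- \frac{10 - 36}{170} + 3\right) + 83363} = \frac{1}{\left(\left(- \frac{1}{170}\right) \left(-26\right) + 3\right) + 83363} = \frac{1}{\left(\frac{13}{85} + 3\right) + 83363} = \frac{1}{\frac{268}{85} + 83363} = \frac{1}{\frac{7086123}{85}} = \frac{85}{7086123}$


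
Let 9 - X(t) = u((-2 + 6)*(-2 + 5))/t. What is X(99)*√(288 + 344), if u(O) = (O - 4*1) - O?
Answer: 1790*√158/99 ≈ 227.27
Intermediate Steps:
u(O) = -4 (u(O) = (O - 4) - O = (-4 + O) - O = -4)
X(t) = 9 + 4/t (X(t) = 9 - (-4)/t = 9 + 4/t)
X(99)*√(288 + 344) = (9 + 4/99)*√(288 + 344) = (9 + 4*(1/99))*√632 = (9 + 4/99)*(2*√158) = 895*(2*√158)/99 = 1790*√158/99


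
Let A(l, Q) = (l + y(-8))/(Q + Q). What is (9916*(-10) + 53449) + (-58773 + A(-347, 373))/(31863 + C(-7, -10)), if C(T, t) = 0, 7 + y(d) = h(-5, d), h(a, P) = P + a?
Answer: -1086585081403/23769798 ≈ -45713.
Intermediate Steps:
y(d) = -12 + d (y(d) = -7 + (d - 5) = -7 + (-5 + d) = -12 + d)
A(l, Q) = (-20 + l)/(2*Q) (A(l, Q) = (l + (-12 - 8))/(Q + Q) = (l - 20)/((2*Q)) = (-20 + l)*(1/(2*Q)) = (-20 + l)/(2*Q))
(9916*(-10) + 53449) + (-58773 + A(-347, 373))/(31863 + C(-7, -10)) = (9916*(-10) + 53449) + (-58773 + (1/2)*(-20 - 347)/373)/(31863 + 0) = (-99160 + 53449) + (-58773 + (1/2)*(1/373)*(-367))/31863 = -45711 + (-58773 - 367/746)*(1/31863) = -45711 - 43845025/746*1/31863 = -45711 - 43845025/23769798 = -1086585081403/23769798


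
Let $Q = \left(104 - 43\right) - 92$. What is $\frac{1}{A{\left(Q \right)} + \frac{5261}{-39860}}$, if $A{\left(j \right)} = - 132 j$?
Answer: $\frac{39860}{163101859} \approx 0.00024439$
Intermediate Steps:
$Q = -31$ ($Q = 61 - 92 = -31$)
$\frac{1}{A{\left(Q \right)} + \frac{5261}{-39860}} = \frac{1}{\left(-132\right) \left(-31\right) + \frac{5261}{-39860}} = \frac{1}{4092 + 5261 \left(- \frac{1}{39860}\right)} = \frac{1}{4092 - \frac{5261}{39860}} = \frac{1}{\frac{163101859}{39860}} = \frac{39860}{163101859}$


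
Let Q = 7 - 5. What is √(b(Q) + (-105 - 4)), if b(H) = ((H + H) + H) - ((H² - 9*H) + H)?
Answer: I*√91 ≈ 9.5394*I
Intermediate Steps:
Q = 2
b(H) = -H² + 11*H (b(H) = (2*H + H) - (H² - 8*H) = 3*H + (-H² + 8*H) = -H² + 11*H)
√(b(Q) + (-105 - 4)) = √(2*(11 - 1*2) + (-105 - 4)) = √(2*(11 - 2) - 109) = √(2*9 - 109) = √(18 - 109) = √(-91) = I*√91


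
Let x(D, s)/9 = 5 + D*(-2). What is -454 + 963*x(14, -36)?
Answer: -199795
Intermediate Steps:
x(D, s) = 45 - 18*D (x(D, s) = 9*(5 + D*(-2)) = 9*(5 - 2*D) = 45 - 18*D)
-454 + 963*x(14, -36) = -454 + 963*(45 - 18*14) = -454 + 963*(45 - 252) = -454 + 963*(-207) = -454 - 199341 = -199795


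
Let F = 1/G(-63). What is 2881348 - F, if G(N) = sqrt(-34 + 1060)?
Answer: 2881348 - sqrt(114)/342 ≈ 2.8813e+6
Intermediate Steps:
G(N) = 3*sqrt(114) (G(N) = sqrt(1026) = 3*sqrt(114))
F = sqrt(114)/342 (F = 1/(3*sqrt(114)) = sqrt(114)/342 ≈ 0.031220)
2881348 - F = 2881348 - sqrt(114)/342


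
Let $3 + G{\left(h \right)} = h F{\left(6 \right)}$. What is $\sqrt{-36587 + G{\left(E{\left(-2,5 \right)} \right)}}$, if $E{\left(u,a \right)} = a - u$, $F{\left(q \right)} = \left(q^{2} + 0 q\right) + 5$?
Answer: $i \sqrt{36303} \approx 190.53 i$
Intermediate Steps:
$F{\left(q \right)} = 5 + q^{2}$ ($F{\left(q \right)} = \left(q^{2} + 0\right) + 5 = q^{2} + 5 = 5 + q^{2}$)
$G{\left(h \right)} = -3 + 41 h$ ($G{\left(h \right)} = -3 + h \left(5 + 6^{2}\right) = -3 + h \left(5 + 36\right) = -3 + h 41 = -3 + 41 h$)
$\sqrt{-36587 + G{\left(E{\left(-2,5 \right)} \right)}} = \sqrt{-36587 - \left(3 - 41 \left(5 - -2\right)\right)} = \sqrt{-36587 - \left(3 - 41 \left(5 + 2\right)\right)} = \sqrt{-36587 + \left(-3 + 41 \cdot 7\right)} = \sqrt{-36587 + \left(-3 + 287\right)} = \sqrt{-36587 + 284} = \sqrt{-36303} = i \sqrt{36303}$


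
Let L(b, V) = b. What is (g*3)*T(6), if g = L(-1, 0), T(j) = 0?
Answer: 0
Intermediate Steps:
g = -1
(g*3)*T(6) = -1*3*0 = -3*0 = 0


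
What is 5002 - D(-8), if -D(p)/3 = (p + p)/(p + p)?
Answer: 5005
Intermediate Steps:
D(p) = -3 (D(p) = -3*(p + p)/(p + p) = -3*2*p/(2*p) = -3*2*p*1/(2*p) = -3*1 = -3)
5002 - D(-8) = 5002 - 1*(-3) = 5002 + 3 = 5005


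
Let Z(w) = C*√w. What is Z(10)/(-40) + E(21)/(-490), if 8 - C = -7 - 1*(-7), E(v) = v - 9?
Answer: -6/245 - √10/5 ≈ -0.65695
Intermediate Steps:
E(v) = -9 + v
C = 8 (C = 8 - (-7 - 1*(-7)) = 8 - (-7 + 7) = 8 - 1*0 = 8 + 0 = 8)
Z(w) = 8*√w
Z(10)/(-40) + E(21)/(-490) = (8*√10)/(-40) + (-9 + 21)/(-490) = (8*√10)*(-1/40) + 12*(-1/490) = -√10/5 - 6/245 = -6/245 - √10/5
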